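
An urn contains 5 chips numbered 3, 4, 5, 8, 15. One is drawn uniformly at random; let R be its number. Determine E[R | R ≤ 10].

P(R ≤ 10) = 4/5.
Σ over the event: 3·1/5 + 4·1/5 + 5·1/5 + 8·1/5 = 4.
E[R | R ≤ 10] = (4) / (4/5) = 5.

5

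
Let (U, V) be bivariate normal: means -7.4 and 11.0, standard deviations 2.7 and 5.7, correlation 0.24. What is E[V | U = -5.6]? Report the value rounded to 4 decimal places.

For a bivariate normal, E[V | U=x] = μ_V + ρ·(σ_V/σ_U)·(x − μ_U).
E[V | U=-5.6] = 11.0 + (0.24)·(5.7/2.7)·(-5.6 − (-7.4)) = 11.0 + (0.50667)·(1.8) = 11.9120.

11.9120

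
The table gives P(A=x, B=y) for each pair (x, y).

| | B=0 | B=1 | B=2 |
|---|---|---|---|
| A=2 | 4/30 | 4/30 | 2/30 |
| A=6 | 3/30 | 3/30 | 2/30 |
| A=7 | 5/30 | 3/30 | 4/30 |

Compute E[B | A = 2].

P(A = 2) = 1/3.
Σ B·P over the event = 0·(4/30) + 1·(4/30) + 2·(2/30) = 4/15.
E[B | A = 2] = (4/15) / (1/3) = 4/5.

4/5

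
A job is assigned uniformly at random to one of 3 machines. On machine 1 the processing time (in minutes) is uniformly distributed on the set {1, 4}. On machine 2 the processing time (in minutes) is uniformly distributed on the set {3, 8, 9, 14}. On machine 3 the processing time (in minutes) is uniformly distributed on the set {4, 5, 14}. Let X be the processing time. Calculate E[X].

56/9

E[X | machine 1] = (1+4)/2 = 5/2.
E[X | machine 2] = (3+8+9+14)/4 = 17/2.
E[X | machine 3] = (4+5+14)/3 = 23/3.
E[X] = (1/3)·(5/2) + (1/3)·(17/2) + (1/3)·(23/3) = 56/9.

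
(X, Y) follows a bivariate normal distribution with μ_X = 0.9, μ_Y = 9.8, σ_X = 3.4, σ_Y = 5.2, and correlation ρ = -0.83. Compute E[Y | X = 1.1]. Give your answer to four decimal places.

For a bivariate normal, E[Y | X=x] = μ_Y + ρ·(σ_Y/σ_X)·(x − μ_X).
E[Y | X=1.1] = 9.8 + (-0.83)·(5.2/3.4)·(1.1 − (0.9)) = 9.8 + (-1.2694)·(0.2) = 9.5461.

9.5461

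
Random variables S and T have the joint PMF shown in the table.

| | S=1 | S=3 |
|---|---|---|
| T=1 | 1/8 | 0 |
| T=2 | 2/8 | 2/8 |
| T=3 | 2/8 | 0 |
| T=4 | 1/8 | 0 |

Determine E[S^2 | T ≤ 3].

P(T ≤ 3) = 7/8.
Σ S^2·P over the event = 1·(1/8) + 1·(2/8) + 1·(2/8) + 9·(2/8) = 23/8.
E[S^2 | T ≤ 3] = (23/8) / (7/8) = 23/7.

23/7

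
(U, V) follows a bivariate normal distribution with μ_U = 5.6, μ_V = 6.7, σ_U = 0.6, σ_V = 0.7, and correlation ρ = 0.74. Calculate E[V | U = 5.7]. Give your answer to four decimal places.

The regression of V on U has slope ρ·σ_V/σ_U and passes through (μ_U, μ_V).
E[V | U=5.7] = 6.7 + (0.74)·(0.7/0.6)·(5.7 − (5.6)) = 6.7 + (0.86333)·(0.1) = 6.7863.

6.7863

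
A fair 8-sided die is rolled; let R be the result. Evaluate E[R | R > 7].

Given R > 7, R is equally likely to be any of {8}.
E[R | R > 7] = (8) / 1 = 8.

8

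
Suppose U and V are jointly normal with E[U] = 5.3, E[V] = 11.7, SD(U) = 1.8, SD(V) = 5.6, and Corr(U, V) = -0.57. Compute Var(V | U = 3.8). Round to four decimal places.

The conditional variance in a bivariate normal is σ_V²(1 − ρ²), independent of x.
Var(V | U=3.8) = (5.6)²·(1 − (-0.57)²) = 31.36·0.6751 = 21.1711.

21.1711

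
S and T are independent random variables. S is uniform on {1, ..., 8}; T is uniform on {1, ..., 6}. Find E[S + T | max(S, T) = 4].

Outcomes with max(S, T) = 4: (1,4), (2,4), (3,4), (4,1), (4,2), (4,3), (4,4), each with probability 1/48.
E[S + T | max(S, T) = 4] = (5 + 6 + 7 + 5 + 6 + 7 + 8) / 7 = 44/7.

44/7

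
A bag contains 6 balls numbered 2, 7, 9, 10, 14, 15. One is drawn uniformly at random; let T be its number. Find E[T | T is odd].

31/3

P(T is odd) = 1/2.
Σ over the event: 7·1/6 + 9·1/6 + 15·1/6 = 31/6.
E[T | T is odd] = (31/6) / (1/2) = 31/3.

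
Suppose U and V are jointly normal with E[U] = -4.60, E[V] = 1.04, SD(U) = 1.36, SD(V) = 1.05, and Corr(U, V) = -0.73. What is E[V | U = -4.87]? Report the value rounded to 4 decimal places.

E[V | U=x] = μ_V + ρ(σ_V/σ_U)(x − μ_U) for jointly normal variables.
E[V | U=-4.87] = 1.04 + (-0.73)·(1.05/1.36)·(-4.87 − (-4.60)) = 1.04 + (-0.5636)·(-0.27) = 1.1922.

1.1922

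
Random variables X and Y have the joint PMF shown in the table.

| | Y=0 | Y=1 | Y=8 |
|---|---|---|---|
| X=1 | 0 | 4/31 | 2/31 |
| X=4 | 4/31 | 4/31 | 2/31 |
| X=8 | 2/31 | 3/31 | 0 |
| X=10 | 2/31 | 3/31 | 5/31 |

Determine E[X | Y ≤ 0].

13/2

P(Y ≤ 0) = 8/31.
Σ X·P over the event = 4·(4/31) + 8·(2/31) + 10·(2/31) = 52/31.
E[X | Y ≤ 0] = (52/31) / (8/31) = 13/2.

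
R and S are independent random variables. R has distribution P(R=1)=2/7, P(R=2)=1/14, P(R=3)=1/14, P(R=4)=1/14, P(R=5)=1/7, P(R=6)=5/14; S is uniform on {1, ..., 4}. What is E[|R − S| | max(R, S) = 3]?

3/2

P(max(R, S) = 3) = 1/7.
Summing |R−S|·P(x,y) over outcomes with max(R, S) = 3 gives 3/14.
E[|R − S| | max(R, S) = 3] = (3/14) / (1/7) = 3/2.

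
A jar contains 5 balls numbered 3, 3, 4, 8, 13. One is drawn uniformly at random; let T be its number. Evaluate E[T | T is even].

6

P(T is even) = 2/5.
Σ over the event: 4·1/5 + 8·1/5 = 12/5.
E[T | T is even] = (12/5) / (2/5) = 6.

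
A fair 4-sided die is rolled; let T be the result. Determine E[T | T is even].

Given T is even, T is equally likely to be any of {2, 4}.
E[T | T is even] = (2 + 4) / 2 = 3.

3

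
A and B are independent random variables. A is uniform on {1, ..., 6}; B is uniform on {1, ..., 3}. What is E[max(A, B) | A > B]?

53/12

P(A > B) = 2/3.
Summing max(A,B)·P(x,y) over outcomes with A > B gives 53/18.
E[max(A, B) | A > B] = (53/18) / (2/3) = 53/12.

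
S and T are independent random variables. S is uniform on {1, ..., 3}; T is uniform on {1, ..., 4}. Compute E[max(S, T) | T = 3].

3

P(T = 3) = 1/4.
Summing max(S,T)·P(x,y) over outcomes with T = 3 gives 3/4.
E[max(S, T) | T = 3] = (3/4) / (1/4) = 3.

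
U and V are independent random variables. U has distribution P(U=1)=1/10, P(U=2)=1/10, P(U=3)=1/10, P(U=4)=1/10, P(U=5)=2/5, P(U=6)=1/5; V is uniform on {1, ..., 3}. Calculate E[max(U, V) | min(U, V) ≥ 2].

83/18

P(min(U, V) ≥ 2) = 3/5.
Summing max(U,V)·P(x,y) over outcomes with min(U, V) ≥ 2 gives 83/30.
E[max(U, V) | min(U, V) ≥ 2] = (83/30) / (3/5) = 83/18.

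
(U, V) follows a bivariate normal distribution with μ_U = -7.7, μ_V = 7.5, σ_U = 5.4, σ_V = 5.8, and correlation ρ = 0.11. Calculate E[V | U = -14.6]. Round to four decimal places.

6.6848

For a bivariate normal, E[V | U=x] = μ_V + ρ·(σ_V/σ_U)·(x − μ_U).
E[V | U=-14.6] = 7.5 + (0.11)·(5.8/5.4)·(-14.6 − (-7.7)) = 7.5 + (0.11815)·(-6.9) = 6.6848.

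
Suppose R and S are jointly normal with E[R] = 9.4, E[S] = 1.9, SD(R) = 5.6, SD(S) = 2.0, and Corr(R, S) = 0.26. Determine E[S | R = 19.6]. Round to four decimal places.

2.8471

For a bivariate normal, E[S | R=x] = μ_S + ρ·(σ_S/σ_R)·(x − μ_R).
E[S | R=19.6] = 1.9 + (0.26)·(2.0/5.6)·(19.6 − (9.4)) = 1.9 + (0.092857)·(10.2) = 2.8471.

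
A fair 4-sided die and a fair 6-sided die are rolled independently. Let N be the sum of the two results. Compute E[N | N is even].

6

P(N is even) = 1/2.
Σ over the event: 2·1/24 + 4·1/8 + 6·1/6 + 8·1/8 + 10·1/24 = 3.
E[N | N is even] = (3) / (1/2) = 6.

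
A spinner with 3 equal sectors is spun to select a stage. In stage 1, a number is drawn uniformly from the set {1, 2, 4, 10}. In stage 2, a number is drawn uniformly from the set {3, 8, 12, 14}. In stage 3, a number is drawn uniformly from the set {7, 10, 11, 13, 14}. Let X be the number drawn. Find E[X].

E[X | stage 1] = (1+2+4+10)/4 = 17/4.
E[X | stage 2] = (3+8+12+14)/4 = 37/4.
E[X | stage 3] = (7+10+11+13+14)/5 = 11.
By the law of total expectation,
E[X] = (1/3)·(17/4) + (1/3)·(37/4) + (1/3)·(11) = 49/6.

49/6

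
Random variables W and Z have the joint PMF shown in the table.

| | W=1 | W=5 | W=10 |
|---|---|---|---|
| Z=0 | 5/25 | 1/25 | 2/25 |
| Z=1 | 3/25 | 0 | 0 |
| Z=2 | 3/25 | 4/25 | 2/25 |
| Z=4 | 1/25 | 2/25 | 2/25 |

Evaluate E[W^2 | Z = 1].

P(Z = 1) = 3/25.
Σ W^2·P over the event = 1·(3/25) = 3/25.
E[W^2 | Z = 1] = (3/25) / (3/25) = 1.

1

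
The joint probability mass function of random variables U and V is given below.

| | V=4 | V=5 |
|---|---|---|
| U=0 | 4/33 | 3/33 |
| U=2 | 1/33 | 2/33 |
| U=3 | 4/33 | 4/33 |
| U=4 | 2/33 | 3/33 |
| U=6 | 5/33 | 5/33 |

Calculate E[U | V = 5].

58/17

P(V = 5) = 17/33.
Σ U·P over the event = 0·(3/33) + 2·(2/33) + 3·(4/33) + 4·(3/33) + 6·(5/33) = 58/33.
E[U | V = 5] = (58/33) / (17/33) = 58/17.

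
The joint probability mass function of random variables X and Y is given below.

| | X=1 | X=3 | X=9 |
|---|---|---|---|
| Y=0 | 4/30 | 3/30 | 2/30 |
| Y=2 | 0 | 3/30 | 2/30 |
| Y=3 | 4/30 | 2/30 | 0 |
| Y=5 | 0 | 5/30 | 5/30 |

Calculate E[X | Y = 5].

P(Y = 5) = 1/3.
Σ X·P over the event = 3·(5/30) + 9·(5/30) = 2.
E[X | Y = 5] = (2) / (1/3) = 6.

6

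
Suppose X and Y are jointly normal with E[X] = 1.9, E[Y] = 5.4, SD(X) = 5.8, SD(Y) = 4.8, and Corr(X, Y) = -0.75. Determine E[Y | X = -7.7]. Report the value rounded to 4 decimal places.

11.3586

E[Y | X=x] = μ_Y + ρ(σ_Y/σ_X)(x − μ_X) for jointly normal variables.
E[Y | X=-7.7] = 5.4 + (-0.75)·(4.8/5.8)·(-7.7 − (1.9)) = 5.4 + (-0.62069)·(-9.6) = 11.3586.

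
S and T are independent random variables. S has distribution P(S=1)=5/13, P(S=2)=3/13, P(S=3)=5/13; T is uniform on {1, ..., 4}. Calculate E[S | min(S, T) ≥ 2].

P(min(S, T) ≥ 2) = 6/13.
Summing S·P(x,y) over outcomes with min(S, T) ≥ 2 gives 63/52.
E[S | min(S, T) ≥ 2] = (63/52) / (6/13) = 21/8.

21/8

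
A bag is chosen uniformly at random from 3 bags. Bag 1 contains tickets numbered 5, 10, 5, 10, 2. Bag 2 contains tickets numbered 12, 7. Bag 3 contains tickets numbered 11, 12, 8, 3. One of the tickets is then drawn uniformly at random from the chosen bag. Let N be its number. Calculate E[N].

122/15

E[N | bag 1] = (5+10+5+10+2)/5 = 32/5.
E[N | bag 2] = (12+7)/2 = 19/2.
E[N | bag 3] = (11+12+8+3)/4 = 17/2.
E[N] = (1/3)·(32/5) + (1/3)·(19/2) + (1/3)·(17/2) = 122/15.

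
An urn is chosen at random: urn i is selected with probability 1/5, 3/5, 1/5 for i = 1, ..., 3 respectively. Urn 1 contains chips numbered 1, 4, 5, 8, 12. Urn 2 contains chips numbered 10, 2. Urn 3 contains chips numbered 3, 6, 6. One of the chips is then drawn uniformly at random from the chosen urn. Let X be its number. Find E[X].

29/5

E[X | urn 1] = (1+4+5+8+12)/5 = 6.
E[X | urn 2] = (10+2)/2 = 6.
E[X | urn 3] = (3+6+6)/3 = 5.
E[X] = (1/5)·(6) + (3/5)·(6) + (1/5)·(5) = 29/5.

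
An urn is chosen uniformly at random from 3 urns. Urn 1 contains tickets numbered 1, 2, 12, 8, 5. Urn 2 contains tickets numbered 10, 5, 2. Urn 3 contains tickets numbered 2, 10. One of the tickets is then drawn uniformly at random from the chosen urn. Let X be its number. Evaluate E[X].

E[X | urn 1] = (1+2+12+8+5)/5 = 28/5.
E[X | urn 2] = (10+5+2)/3 = 17/3.
E[X | urn 3] = (2+10)/2 = 6.
By the law of total expectation,
E[X] = (1/3)·(28/5) + (1/3)·(17/3) + (1/3)·(6) = 259/45.

259/45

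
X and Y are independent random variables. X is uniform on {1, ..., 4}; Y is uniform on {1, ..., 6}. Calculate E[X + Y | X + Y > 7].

Outcomes with X + Y > 7: (2,6), (3,5), (3,6), (4,4), (4,5), (4,6), each with probability 1/24.
E[X + Y | X + Y > 7] = (8 + 8 + 9 + 8 + 9 + 10) / 6 = 26/3.

26/3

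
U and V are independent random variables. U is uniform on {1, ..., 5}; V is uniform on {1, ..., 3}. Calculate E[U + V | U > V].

Outcomes with U > V: (2,1), (3,1), (3,2), (4,1), (4,2), (4,3), (5,1), (5,2), (5,3), each with probability 1/15.
E[U + V | U > V] = (3 + 4 + 5 + 5 + 6 + 7 + 6 + 7 + 8) / 9 = 17/3.

17/3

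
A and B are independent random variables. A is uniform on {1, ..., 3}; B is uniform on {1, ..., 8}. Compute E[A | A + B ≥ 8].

20/9

Outcomes with A + B ≥ 8: (1,7), (1,8), (2,6), (2,7), (2,8), (3,5), (3,6), (3,7), (3,8), each with probability 1/24.
E[A | A + B ≥ 8] = (1 + 1 + 2 + 2 + 2 + 3 + 3 + 3 + 3) / 9 = 20/9.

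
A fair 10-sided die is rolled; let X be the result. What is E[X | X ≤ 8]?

9/2

Given X ≤ 8, X is equally likely to be any of {1, 2, 3, 4, 5, 6, 7, 8}.
E[X | X ≤ 8] = (1 + 2 + 3 + 4 + 5 + 6 + 7 + 8) / 8 = 9/2.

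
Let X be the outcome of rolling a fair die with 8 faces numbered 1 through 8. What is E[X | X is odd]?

4

Given X is odd, X is equally likely to be any of {1, 3, 5, 7}.
E[X | X is odd] = (1 + 3 + 5 + 7) / 4 = 4.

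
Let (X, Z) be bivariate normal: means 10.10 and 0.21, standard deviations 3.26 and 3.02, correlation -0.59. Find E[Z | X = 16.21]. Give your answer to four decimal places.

-3.1295

For a bivariate normal, E[Z | X=x] = μ_Z + ρ·(σ_Z/σ_X)·(x − μ_X).
E[Z | X=16.21] = 0.21 + (-0.59)·(3.02/3.26)·(16.21 − (10.10)) = 0.21 + (-0.54656)·(6.11) = -3.1295.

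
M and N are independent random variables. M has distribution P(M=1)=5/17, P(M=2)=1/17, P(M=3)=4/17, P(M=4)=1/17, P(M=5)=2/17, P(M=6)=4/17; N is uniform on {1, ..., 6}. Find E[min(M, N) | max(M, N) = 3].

P(max(M, N) = 3) = 3/17.
Summing min(M,N)·P(x,y) over outcomes with max(M, N) = 3 gives 31/102.
E[min(M, N) | max(M, N) = 3] = (31/102) / (3/17) = 31/18.

31/18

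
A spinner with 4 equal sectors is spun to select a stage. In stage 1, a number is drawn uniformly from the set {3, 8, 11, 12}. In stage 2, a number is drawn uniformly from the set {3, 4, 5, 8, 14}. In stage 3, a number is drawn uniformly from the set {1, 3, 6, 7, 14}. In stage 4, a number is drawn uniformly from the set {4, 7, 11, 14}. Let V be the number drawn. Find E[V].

E[V | stage 1] = (3+8+11+12)/4 = 17/2.
E[V | stage 2] = (3+4+5+8+14)/5 = 34/5.
E[V | stage 3] = (1+3+6+7+14)/5 = 31/5.
E[V | stage 4] = (4+7+11+14)/4 = 9.
E[V] = (1/4)·(17/2) + (1/4)·(34/5) + (1/4)·(31/5) + (1/4)·(9) = 61/8.

61/8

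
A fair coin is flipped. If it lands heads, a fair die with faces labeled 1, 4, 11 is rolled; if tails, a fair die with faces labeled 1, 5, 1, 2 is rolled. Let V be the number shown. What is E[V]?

E[V | heads] = (1+4+11)/3 = 16/3.
E[V | tails] = (1+5+1+2)/4 = 9/4.
By the law of total expectation,
E[V] = (1/2)·(16/3) + (1/2)·(9/4) = 91/24.

91/24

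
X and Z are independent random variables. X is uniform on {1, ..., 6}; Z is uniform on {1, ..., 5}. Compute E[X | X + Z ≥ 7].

14/3

P(X + Z ≥ 7) = 1/2.
Summing X·P(x,y) over outcomes with X + Z ≥ 7 gives 7/3.
E[X | X + Z ≥ 7] = (7/3) / (1/2) = 14/3.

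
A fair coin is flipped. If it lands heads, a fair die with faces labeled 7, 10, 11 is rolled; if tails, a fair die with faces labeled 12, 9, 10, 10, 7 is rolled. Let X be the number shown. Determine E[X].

E[X | heads] = (7+10+11)/3 = 28/3.
E[X | tails] = (12+9+10+10+7)/5 = 48/5.
By the law of total expectation,
E[X] = (1/2)·(28/3) + (1/2)·(48/5) = 142/15.

142/15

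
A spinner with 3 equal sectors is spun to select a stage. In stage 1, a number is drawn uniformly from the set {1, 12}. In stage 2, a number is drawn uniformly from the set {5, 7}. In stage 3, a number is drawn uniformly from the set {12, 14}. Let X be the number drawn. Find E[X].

17/2

E[X | stage 1] = (1+12)/2 = 13/2.
E[X | stage 2] = (5+7)/2 = 6.
E[X | stage 3] = (12+14)/2 = 13.
E[X] = (1/3)·(13/2) + (1/3)·(6) + (1/3)·(13) = 17/2.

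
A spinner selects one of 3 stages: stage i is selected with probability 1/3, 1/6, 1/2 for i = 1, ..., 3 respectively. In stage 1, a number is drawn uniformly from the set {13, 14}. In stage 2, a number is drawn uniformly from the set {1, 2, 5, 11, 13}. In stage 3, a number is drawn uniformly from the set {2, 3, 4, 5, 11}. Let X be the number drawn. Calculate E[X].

121/15

E[X | stage 1] = (13+14)/2 = 27/2.
E[X | stage 2] = (1+2+5+11+13)/5 = 32/5.
E[X | stage 3] = (2+3+4+5+11)/5 = 5.
E[X] = (1/3)·(27/2) + (1/6)·(32/5) + (1/2)·(5) = 121/15.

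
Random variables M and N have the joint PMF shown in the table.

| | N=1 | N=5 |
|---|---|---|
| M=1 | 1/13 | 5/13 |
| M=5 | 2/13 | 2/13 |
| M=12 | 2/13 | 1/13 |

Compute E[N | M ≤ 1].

P(M ≤ 1) = 6/13.
Σ N·P over the event = 1·(1/13) + 5·(5/13) = 2.
E[N | M ≤ 1] = (2) / (6/13) = 13/3.

13/3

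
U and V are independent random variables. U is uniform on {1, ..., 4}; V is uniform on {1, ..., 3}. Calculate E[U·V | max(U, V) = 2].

8/3

Outcomes with max(U, V) = 2: (1,2), (2,1), (2,2), each with probability 1/12.
E[U·V | max(U, V) = 2] = (2 + 2 + 4) / 3 = 8/3.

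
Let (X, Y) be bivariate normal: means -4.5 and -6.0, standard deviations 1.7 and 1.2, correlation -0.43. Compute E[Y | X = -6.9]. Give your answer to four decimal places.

The regression of Y on X has slope ρ·σ_Y/σ_X and passes through (μ_X, μ_Y).
E[Y | X=-6.9] = -6.0 + (-0.43)·(1.2/1.7)·(-6.9 − (-4.5)) = -6.0 + (-0.30353)·(-2.4) = -5.2715.

-5.2715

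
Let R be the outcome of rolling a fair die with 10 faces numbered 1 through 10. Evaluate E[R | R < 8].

4

Given R < 8, R is equally likely to be any of {1, 2, 3, 4, 5, 6, 7}.
E[R | R < 8] = (1 + 2 + 3 + 4 + 5 + 6 + 7) / 7 = 4.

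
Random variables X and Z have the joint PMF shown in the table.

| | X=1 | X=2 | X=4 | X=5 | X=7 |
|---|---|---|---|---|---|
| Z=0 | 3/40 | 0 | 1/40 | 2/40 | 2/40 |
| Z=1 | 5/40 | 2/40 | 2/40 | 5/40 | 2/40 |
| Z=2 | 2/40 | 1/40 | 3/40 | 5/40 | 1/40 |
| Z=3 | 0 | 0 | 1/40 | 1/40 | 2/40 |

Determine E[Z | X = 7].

P(X = 7) = 7/40.
Σ Z·P over the event = 0·(2/40) + 1·(2/40) + 2·(1/40) + 3·(2/40) = 1/4.
E[Z | X = 7] = (1/4) / (7/40) = 10/7.

10/7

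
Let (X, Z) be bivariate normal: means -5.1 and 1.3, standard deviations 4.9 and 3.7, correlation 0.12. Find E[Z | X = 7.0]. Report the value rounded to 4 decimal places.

2.3964

E[Z | X=x] = μ_Z + ρ(σ_Z/σ_X)(x − μ_X) for jointly normal variables.
E[Z | X=7.0] = 1.3 + (0.12)·(3.7/4.9)·(7.0 − (-5.1)) = 1.3 + (0.090612)·(12.1) = 2.3964.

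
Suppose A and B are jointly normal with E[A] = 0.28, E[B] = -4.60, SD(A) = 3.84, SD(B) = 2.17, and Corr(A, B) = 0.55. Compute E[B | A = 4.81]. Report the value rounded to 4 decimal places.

The regression of B on A has slope ρ·σ_B/σ_A and passes through (μ_A, μ_B).
E[B | A=4.81] = -4.60 + (0.55)·(2.17/3.84)·(4.81 − (0.28)) = -4.60 + (0.31081)·(4.53) = -3.1920.

-3.1920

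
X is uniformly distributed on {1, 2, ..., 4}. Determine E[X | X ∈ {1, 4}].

5/2

P(X ∈ {1, 4}) = 1/2.
Σ over the event: 1·1/4 + 4·1/4 = 5/4.
E[X | X ∈ {1, 4}] = (5/4) / (1/2) = 5/2.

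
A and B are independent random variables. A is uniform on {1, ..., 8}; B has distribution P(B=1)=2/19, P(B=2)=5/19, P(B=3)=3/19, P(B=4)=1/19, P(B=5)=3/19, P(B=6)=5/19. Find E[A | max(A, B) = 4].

25/7

P(max(A, B) = 4) = 7/76.
Summing A·P(x,y) over outcomes with max(A, B) = 4 gives 25/76.
E[A | max(A, B) = 4] = (25/76) / (7/76) = 25/7.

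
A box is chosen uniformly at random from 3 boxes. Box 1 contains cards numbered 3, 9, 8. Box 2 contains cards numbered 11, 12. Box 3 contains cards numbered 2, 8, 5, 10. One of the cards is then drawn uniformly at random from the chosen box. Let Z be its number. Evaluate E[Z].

293/36

E[Z | box 1] = (3+9+8)/3 = 20/3.
E[Z | box 2] = (11+12)/2 = 23/2.
E[Z | box 3] = (2+8+5+10)/4 = 25/4.
By the law of total expectation,
E[Z] = (1/3)·(20/3) + (1/3)·(23/2) + (1/3)·(25/4) = 293/36.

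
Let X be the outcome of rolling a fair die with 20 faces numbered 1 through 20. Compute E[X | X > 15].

18

Given X > 15, X is equally likely to be any of {16, 17, 18, 19, 20}.
E[X | X > 15] = (16 + 17 + 18 + 19 + 20) / 5 = 18.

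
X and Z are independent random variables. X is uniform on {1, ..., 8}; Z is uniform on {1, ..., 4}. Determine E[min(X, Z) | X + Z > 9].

10/3

P(X + Z > 9) = 3/16.
Summing min(X,Z)·P(x,y) over outcomes with X + Z > 9 gives 5/8.
E[min(X, Z) | X + Z > 9] = (5/8) / (3/16) = 10/3.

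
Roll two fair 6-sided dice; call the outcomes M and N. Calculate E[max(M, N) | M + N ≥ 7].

113/21

P(M + N ≥ 7) = 7/12.
Summing max(M,N)·P(x,y) over outcomes with M + N ≥ 7 gives 113/36.
E[max(M, N) | M + N ≥ 7] = (113/36) / (7/12) = 113/21.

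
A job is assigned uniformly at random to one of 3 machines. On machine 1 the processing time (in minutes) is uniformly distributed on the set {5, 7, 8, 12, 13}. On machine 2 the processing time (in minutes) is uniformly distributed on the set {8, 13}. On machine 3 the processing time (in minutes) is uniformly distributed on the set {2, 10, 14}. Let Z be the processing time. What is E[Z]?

E[Z | machine 1] = (5+7+8+12+13)/5 = 9.
E[Z | machine 2] = (8+13)/2 = 21/2.
E[Z | machine 3] = (2+10+14)/3 = 26/3.
E[Z] = (1/3)·(9) + (1/3)·(21/2) + (1/3)·(26/3) = 169/18.

169/18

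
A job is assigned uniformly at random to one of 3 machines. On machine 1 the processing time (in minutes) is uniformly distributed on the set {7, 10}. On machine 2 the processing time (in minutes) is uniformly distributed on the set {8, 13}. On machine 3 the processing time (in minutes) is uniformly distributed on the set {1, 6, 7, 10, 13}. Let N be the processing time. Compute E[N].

44/5

E[N | machine 1] = (7+10)/2 = 17/2.
E[N | machine 2] = (8+13)/2 = 21/2.
E[N | machine 3] = (1+6+7+10+13)/5 = 37/5.
E[N] = (1/3)·(17/2) + (1/3)·(21/2) + (1/3)·(37/5) = 44/5.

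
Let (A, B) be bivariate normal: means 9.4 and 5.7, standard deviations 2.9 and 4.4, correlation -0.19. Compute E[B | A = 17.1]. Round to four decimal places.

3.4803

For a bivariate normal, E[B | A=x] = μ_B + ρ·(σ_B/σ_A)·(x − μ_A).
E[B | A=17.1] = 5.7 + (-0.19)·(4.4/2.9)·(17.1 − (9.4)) = 5.7 + (-0.288276)·(7.7) = 3.4803.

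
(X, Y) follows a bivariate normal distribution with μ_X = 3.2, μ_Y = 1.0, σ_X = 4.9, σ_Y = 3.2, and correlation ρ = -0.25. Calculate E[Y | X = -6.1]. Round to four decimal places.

For a bivariate normal, E[Y | X=x] = μ_Y + ρ·(σ_Y/σ_X)·(x − μ_X).
E[Y | X=-6.1] = 1.0 + (-0.25)·(3.2/4.9)·(-6.1 − (3.2)) = 1.0 + (-0.16327)·(-9.3) = 2.5184.

2.5184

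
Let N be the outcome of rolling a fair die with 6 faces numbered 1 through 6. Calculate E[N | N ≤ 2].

3/2

Given N ≤ 2, N is equally likely to be any of {1, 2}.
E[N | N ≤ 2] = (1 + 2) / 2 = 3/2.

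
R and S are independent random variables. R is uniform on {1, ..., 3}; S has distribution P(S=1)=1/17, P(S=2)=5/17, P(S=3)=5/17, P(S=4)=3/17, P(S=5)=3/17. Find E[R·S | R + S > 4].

89/11

P(R + S > 4) = 11/17.
Summing RS·P(x,y) over outcomes with R + S > 4 gives 89/17.
E[R·S | R + S > 4] = (89/17) / (11/17) = 89/11.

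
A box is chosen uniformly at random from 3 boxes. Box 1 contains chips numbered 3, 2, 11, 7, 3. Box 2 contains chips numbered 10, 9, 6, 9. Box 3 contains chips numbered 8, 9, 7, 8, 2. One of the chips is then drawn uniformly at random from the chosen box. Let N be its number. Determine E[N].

41/6

E[N | box 1] = (3+2+11+7+3)/5 = 26/5.
E[N | box 2] = (10+9+6+9)/4 = 17/2.
E[N | box 3] = (8+9+7+8+2)/5 = 34/5.
By the law of total expectation,
E[N] = (1/3)·(26/5) + (1/3)·(17/2) + (1/3)·(34/5) = 41/6.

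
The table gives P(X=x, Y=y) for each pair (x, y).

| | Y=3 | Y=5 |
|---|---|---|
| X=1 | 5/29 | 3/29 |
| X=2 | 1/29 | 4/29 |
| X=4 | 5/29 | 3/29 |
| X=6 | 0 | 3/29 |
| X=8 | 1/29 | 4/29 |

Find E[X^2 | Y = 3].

51/4

P(Y = 3) = 12/29.
Σ X^2·P over the event = 1·(5/29) + 4·(1/29) + 16·(5/29) + 64·(1/29) = 153/29.
E[X^2 | Y = 3] = (153/29) / (12/29) = 51/4.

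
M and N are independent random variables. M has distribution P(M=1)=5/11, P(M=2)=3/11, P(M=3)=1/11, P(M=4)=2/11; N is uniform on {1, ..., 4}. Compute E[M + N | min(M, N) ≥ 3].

43/6

P(min(M, N) ≥ 3) = 3/22.
Summing (M+N)·P(x,y) over outcomes with min(M, N) ≥ 3 gives 43/44.
E[M + N | min(M, N) ≥ 3] = (43/44) / (3/22) = 43/6.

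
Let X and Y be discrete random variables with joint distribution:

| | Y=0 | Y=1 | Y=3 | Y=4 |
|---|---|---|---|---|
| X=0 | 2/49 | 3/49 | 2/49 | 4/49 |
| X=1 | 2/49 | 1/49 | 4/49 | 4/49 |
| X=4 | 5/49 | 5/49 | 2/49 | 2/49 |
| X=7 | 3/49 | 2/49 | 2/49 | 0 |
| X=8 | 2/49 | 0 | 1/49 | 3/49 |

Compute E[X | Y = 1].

P(Y = 1) = 11/49.
Summing X·P(X=x,Y=y) over the conditioning event gives 5/7.
E[X | Y = 1] = (5/7) / (11/49) = 35/11.

35/11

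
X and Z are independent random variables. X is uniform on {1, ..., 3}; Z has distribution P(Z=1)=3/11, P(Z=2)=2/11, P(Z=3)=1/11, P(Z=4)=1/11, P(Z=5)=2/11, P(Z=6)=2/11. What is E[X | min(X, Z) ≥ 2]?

P(min(X, Z) ≥ 2) = 16/33.
Summing X·P(x,y) over outcomes with min(X, Z) ≥ 2 gives 40/33.
E[X | min(X, Z) ≥ 2] = (40/33) / (16/33) = 5/2.

5/2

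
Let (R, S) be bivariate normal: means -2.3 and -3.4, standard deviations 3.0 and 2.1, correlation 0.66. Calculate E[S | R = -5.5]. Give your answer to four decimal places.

E[S | R=x] = μ_S + ρ(σ_S/σ_R)(x − μ_R) for jointly normal variables.
E[S | R=-5.5] = -3.4 + (0.66)·(2.1/3.0)·(-5.5 − (-2.3)) = -3.4 + (0.462)·(-3.2) = -4.8784.

-4.8784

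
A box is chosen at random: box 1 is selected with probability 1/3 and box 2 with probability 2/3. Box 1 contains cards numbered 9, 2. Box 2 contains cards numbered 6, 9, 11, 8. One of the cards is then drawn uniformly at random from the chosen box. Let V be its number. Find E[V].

E[V | box 1] = (9+2)/2 = 11/2.
E[V | box 2] = (6+9+11+8)/4 = 17/2.
E[V] = (1/3)·(11/2) + (2/3)·(17/2) = 15/2.

15/2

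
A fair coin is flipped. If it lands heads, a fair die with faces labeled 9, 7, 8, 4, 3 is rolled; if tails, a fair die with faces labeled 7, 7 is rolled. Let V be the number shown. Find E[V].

33/5

E[V | heads] = (9+7+8+4+3)/5 = 31/5.
E[V | tails] = (7+7)/2 = 7.
By the law of total expectation,
E[V] = (1/2)·(31/5) + (1/2)·(7) = 33/5.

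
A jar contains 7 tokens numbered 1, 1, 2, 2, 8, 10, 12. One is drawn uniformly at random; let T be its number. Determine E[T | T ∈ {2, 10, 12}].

P(T ∈ {2, 10, 12}) = 4/7.
Σ over the event: 2·2/7 + 10·1/7 + 12·1/7 = 26/7.
E[T | T ∈ {2, 10, 12}] = (26/7) / (4/7) = 13/2.

13/2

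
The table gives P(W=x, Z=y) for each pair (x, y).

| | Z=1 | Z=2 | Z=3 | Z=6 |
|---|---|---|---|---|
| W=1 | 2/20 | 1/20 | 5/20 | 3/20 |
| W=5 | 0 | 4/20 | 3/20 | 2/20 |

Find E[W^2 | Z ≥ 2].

P(Z ≥ 2) = 9/10.
Σ W^2·P over the event = 1·(1/20) + 1·(5/20) + 1·(3/20) + 25·(4/20) + 25·(3/20) + 25·(2/20) = 117/10.
E[W^2 | Z ≥ 2] = (117/10) / (9/10) = 13.

13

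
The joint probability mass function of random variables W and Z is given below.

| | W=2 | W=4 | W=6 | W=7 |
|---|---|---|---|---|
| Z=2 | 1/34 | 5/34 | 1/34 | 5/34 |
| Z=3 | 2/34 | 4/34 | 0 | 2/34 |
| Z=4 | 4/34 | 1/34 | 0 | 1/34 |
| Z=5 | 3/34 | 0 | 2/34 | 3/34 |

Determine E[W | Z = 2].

21/4

P(Z = 2) = 6/17.
Σ W·P over the event = 2·(1/34) + 4·(5/34) + 6·(1/34) + 7·(5/34) = 63/34.
E[W | Z = 2] = (63/34) / (6/17) = 21/4.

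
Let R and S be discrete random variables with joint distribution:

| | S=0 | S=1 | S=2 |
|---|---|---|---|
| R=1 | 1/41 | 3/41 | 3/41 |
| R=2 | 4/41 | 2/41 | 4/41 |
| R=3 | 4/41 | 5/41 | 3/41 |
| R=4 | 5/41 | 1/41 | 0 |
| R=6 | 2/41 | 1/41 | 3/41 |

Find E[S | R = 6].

P(R = 6) = 6/41.
Σ S·P over the event = 0·(2/41) + 1·(1/41) + 2·(3/41) = 7/41.
E[S | R = 6] = (7/41) / (6/41) = 7/6.

7/6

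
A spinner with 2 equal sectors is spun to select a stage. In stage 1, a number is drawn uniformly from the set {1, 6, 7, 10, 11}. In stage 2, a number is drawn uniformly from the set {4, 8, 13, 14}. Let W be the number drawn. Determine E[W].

67/8

E[W | stage 1] = (1+6+7+10+11)/5 = 7.
E[W | stage 2] = (4+8+13+14)/4 = 39/4.
By the law of total expectation,
E[W] = (1/2)·(7) + (1/2)·(39/4) = 67/8.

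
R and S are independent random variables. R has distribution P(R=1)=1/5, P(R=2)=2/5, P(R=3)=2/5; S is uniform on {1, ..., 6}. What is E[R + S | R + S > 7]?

25/3

P(R + S > 7) = 1/5.
Summing (R+S)·P(x,y) over outcomes with R + S > 7 gives 5/3.
E[R + S | R + S > 7] = (5/3) / (1/5) = 25/3.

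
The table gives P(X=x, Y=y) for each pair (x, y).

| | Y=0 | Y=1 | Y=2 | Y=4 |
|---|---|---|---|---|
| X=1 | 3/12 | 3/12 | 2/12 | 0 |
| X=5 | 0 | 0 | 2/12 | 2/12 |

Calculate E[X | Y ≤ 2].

9/5

P(Y ≤ 2) = 5/6.
Σ X·P over the event = 1·(3/12) + 1·(3/12) + 1·(2/12) + 5·(2/12) = 3/2.
E[X | Y ≤ 2] = (3/2) / (5/6) = 9/5.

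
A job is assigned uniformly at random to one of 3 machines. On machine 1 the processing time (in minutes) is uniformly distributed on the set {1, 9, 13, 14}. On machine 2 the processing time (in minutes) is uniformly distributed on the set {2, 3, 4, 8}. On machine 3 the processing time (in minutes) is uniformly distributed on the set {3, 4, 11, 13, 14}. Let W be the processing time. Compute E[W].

E[W | machine 1] = (1+9+13+14)/4 = 37/4.
E[W | machine 2] = (2+3+4+8)/4 = 17/4.
E[W | machine 3] = (3+4+11+13+14)/5 = 9.
E[W] = (1/3)·(37/4) + (1/3)·(17/4) + (1/3)·(9) = 15/2.

15/2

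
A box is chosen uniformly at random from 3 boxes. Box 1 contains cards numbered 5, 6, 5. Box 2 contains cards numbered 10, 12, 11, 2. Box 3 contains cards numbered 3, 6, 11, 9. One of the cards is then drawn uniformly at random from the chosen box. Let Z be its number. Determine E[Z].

E[Z | box 1] = (5+6+5)/3 = 16/3.
E[Z | box 2] = (10+12+11+2)/4 = 35/4.
E[Z | box 3] = (3+6+11+9)/4 = 29/4.
E[Z] = (1/3)·(16/3) + (1/3)·(35/4) + (1/3)·(29/4) = 64/9.

64/9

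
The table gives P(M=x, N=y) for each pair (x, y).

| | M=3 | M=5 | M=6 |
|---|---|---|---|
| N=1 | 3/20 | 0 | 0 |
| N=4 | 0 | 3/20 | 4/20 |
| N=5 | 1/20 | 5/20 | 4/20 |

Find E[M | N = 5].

26/5

P(N = 5) = 1/2.
Σ M·P over the event = 3·(1/20) + 5·(5/20) + 6·(4/20) = 13/5.
E[M | N = 5] = (13/5) / (1/2) = 26/5.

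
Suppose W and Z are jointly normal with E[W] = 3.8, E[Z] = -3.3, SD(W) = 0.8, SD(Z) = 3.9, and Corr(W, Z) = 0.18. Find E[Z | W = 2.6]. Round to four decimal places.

-4.3530

For a bivariate normal, E[Z | W=x] = μ_Z + ρ·(σ_Z/σ_W)·(x − μ_W).
E[Z | W=2.6] = -3.3 + (0.18)·(3.9/0.8)·(2.6 − (3.8)) = -3.3 + (0.8775)·(-1.2) = -4.3530.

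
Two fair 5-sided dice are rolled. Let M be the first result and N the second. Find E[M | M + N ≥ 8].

13/3

Outcomes with M + N ≥ 8: (3,5), (4,4), (4,5), (5,3), (5,4), (5,5), each with probability 1/25.
E[M | M + N ≥ 8] = (3 + 4 + 4 + 5 + 5 + 5) / 6 = 13/3.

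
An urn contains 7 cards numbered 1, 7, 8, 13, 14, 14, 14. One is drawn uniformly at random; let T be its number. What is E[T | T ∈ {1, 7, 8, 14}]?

P(T ∈ {1, 7, 8, 14}) = 6/7.
Σ over the event: 1·1/7 + 7·1/7 + 8·1/7 + 14·3/7 = 58/7.
E[T | T ∈ {1, 7, 8, 14}] = (58/7) / (6/7) = 29/3.

29/3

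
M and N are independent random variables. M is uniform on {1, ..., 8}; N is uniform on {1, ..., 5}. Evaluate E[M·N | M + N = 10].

43/2

Outcomes with M + N = 10: (5,5), (6,4), (7,3), (8,2), each with probability 1/40.
E[M·N | M + N = 10] = (25 + 24 + 21 + 16) / 4 = 43/2.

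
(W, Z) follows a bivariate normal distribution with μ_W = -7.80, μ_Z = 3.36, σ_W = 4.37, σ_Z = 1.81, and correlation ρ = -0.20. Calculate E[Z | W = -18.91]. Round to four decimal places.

E[Z | W=x] = μ_Z + ρ(σ_Z/σ_W)(x − μ_W) for jointly normal variables.
E[Z | W=-18.91] = 3.36 + (-0.20)·(1.81/4.37)·(-18.91 − (-7.80)) = 3.36 + (-0.082838)·(-11.11) = 4.2803.

4.2803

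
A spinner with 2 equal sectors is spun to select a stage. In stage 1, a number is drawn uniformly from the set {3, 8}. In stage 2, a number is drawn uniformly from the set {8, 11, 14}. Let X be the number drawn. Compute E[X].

33/4

E[X | stage 1] = (3+8)/2 = 11/2.
E[X | stage 2] = (8+11+14)/3 = 11.
E[X] = (1/2)·(11/2) + (1/2)·(11) = 33/4.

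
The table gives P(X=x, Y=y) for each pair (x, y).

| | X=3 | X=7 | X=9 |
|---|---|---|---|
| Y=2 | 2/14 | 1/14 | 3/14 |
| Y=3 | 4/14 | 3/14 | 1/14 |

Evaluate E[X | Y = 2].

P(Y = 2) = 3/7.
Summing X·P(X=x,Y=y) over the conditioning event gives 20/7.
E[X | Y = 2] = (20/7) / (3/7) = 20/3.

20/3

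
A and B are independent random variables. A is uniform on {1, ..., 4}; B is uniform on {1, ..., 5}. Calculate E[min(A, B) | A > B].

5/3

Outcomes with A > B: (2,1), (3,1), (3,2), (4,1), (4,2), (4,3), each with probability 1/20.
E[min(A, B) | A > B] = (1 + 1 + 2 + 1 + 2 + 3) / 6 = 5/3.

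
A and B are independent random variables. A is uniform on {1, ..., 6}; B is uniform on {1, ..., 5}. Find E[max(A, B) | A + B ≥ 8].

53/10

P(A + B ≥ 8) = 1/3.
Summing max(A,B)·P(x,y) over outcomes with A + B ≥ 8 gives 53/30.
E[max(A, B) | A + B ≥ 8] = (53/30) / (1/3) = 53/10.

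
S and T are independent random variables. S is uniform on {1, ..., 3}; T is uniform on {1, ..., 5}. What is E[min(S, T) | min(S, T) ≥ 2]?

19/8

Outcomes with min(S, T) ≥ 2: (2,2), (2,3), (2,4), (2,5), (3,2), (3,3), (3,4), (3,5), each with probability 1/15.
E[min(S, T) | min(S, T) ≥ 2] = (2 + 2 + 2 + 2 + 2 + 3 + 3 + 3) / 8 = 19/8.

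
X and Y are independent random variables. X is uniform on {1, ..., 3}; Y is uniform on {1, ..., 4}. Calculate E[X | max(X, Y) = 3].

12/5

Outcomes with max(X, Y) = 3: (1,3), (2,3), (3,1), (3,2), (3,3), each with probability 1/12.
E[X | max(X, Y) = 3] = (1 + 2 + 3 + 3 + 3) / 5 = 12/5.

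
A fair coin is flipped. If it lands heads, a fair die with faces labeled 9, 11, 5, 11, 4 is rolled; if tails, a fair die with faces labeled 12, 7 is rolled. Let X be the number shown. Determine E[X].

35/4

E[X | heads] = (9+11+5+11+4)/5 = 8.
E[X | tails] = (12+7)/2 = 19/2.
By the law of total expectation,
E[X] = (1/2)·(8) + (1/2)·(19/2) = 35/4.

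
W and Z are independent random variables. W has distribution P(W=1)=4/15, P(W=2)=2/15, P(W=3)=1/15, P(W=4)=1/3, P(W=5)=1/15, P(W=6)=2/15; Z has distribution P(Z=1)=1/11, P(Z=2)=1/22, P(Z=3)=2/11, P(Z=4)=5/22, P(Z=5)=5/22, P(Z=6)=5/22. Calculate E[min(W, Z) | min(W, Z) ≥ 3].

673/171

P(min(W, Z) ≥ 3) = 57/110.
Summing min(W,Z)·P(x,y) over outcomes with min(W, Z) ≥ 3 gives 673/330.
E[min(W, Z) | min(W, Z) ≥ 3] = (673/330) / (57/110) = 673/171.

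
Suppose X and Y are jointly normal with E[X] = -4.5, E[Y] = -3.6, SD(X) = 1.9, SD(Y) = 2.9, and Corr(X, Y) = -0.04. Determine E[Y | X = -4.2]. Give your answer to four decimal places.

The regression of Y on X has slope ρ·σ_Y/σ_X and passes through (μ_X, μ_Y).
E[Y | X=-4.2] = -3.6 + (-0.04)·(2.9/1.9)·(-4.2 − (-4.5)) = -3.6 + (-0.061053)·(0.3) = -3.6183.

-3.6183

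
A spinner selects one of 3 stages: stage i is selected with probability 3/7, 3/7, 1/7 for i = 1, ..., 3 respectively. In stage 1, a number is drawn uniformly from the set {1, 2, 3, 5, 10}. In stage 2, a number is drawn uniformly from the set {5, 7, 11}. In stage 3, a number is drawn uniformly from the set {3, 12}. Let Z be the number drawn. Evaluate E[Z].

E[Z | stage 1] = (1+2+3+5+10)/5 = 21/5.
E[Z | stage 2] = (5+7+11)/3 = 23/3.
E[Z | stage 3] = (3+12)/2 = 15/2.
E[Z] = (3/7)·(21/5) + (3/7)·(23/3) + (1/7)·(15/2) = 431/70.

431/70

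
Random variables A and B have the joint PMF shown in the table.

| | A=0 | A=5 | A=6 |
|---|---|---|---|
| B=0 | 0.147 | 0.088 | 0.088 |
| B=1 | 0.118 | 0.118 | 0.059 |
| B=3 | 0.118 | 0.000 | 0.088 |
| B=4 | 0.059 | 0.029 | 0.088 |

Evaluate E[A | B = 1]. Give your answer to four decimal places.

3.2000

P(B = 1) = 0.295.
Σ A·P over the event = 0·(0.118) + 5·(0.118) + 6·(0.059) = 0.944.
E[A | B = 1] = (0.944) / (0.295) = 3.2000.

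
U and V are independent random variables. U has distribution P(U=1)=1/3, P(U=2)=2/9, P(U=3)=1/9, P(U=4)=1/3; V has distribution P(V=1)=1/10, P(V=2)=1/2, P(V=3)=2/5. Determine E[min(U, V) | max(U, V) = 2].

P(max(U, V) = 2) = 3/10.
Summing min(U,V)·P(x,y) over outcomes with max(U, V) = 2 gives 37/90.
E[min(U, V) | max(U, V) = 2] = (37/90) / (3/10) = 37/27.

37/27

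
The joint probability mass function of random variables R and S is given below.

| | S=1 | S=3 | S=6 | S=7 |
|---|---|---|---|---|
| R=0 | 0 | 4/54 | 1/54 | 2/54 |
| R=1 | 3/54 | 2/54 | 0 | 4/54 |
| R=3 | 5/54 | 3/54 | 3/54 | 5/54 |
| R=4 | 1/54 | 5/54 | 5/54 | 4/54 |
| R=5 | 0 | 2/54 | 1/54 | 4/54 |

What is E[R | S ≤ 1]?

22/9

P(S ≤ 1) = 1/6.
Summing R·P(R=x,S=y) over the conditioning event gives 11/27.
E[R | S ≤ 1] = (11/27) / (1/6) = 22/9.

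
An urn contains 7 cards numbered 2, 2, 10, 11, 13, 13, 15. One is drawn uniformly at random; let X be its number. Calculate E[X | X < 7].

2

P(X < 7) = 2/7.
Σ over the event: 2·2/7 = 4/7.
E[X | X < 7] = (4/7) / (2/7) = 2.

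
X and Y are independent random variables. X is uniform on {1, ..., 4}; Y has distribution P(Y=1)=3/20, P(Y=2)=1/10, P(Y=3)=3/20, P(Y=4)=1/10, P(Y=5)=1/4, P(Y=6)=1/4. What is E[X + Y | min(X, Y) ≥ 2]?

P(min(X, Y) ≥ 2) = 51/80.
Summing (X+Y)·P(x,y) over outcomes with min(X, Y) ≥ 2 gives 381/80.
E[X + Y | min(X, Y) ≥ 2] = (381/80) / (51/80) = 127/17.

127/17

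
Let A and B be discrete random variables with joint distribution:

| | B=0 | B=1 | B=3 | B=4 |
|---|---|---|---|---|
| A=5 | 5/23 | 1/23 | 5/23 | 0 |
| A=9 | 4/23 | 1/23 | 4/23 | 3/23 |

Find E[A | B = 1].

P(B = 1) = 2/23.
Σ A·P over the event = 5·(1/23) + 9·(1/23) = 14/23.
E[A | B = 1] = (14/23) / (2/23) = 7.

7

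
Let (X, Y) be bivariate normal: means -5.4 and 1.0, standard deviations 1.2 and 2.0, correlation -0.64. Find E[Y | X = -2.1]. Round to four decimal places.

The regression of Y on X has slope ρ·σ_Y/σ_X and passes through (μ_X, μ_Y).
E[Y | X=-2.1] = 1.0 + (-0.64)·(2.0/1.2)·(-2.1 − (-5.4)) = 1.0 + (-1.06667)·(3.3) = -2.5200.

-2.5200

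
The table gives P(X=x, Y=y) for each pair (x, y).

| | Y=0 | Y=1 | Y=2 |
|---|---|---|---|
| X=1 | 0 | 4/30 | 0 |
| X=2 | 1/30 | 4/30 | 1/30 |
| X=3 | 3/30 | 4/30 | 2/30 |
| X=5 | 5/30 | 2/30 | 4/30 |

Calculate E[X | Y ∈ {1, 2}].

P(Y ∈ {1, 2}) = 7/10.
Σ X·P over the event = 1·(4/30) + 2·(4/30) + 2·(1/30) + 3·(4/30) + 3·(2/30) + 5·(2/30) + 5·(4/30) = 31/15.
E[X | Y ∈ {1, 2}] = (31/15) / (7/10) = 62/21.

62/21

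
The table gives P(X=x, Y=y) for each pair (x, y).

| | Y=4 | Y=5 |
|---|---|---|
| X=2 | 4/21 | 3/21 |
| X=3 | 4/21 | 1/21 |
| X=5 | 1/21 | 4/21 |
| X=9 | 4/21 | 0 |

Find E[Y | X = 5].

24/5

P(X = 5) = 5/21.
Σ Y·P over the event = 4·(1/21) + 5·(4/21) = 8/7.
E[Y | X = 5] = (8/7) / (5/21) = 24/5.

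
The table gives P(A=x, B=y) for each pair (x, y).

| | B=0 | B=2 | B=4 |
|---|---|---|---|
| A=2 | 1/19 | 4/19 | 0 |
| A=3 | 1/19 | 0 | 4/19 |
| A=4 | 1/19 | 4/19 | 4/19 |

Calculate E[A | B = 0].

3

P(B = 0) = 3/19.
Σ A·P over the event = 2·(1/19) + 3·(1/19) + 4·(1/19) = 9/19.
E[A | B = 0] = (9/19) / (3/19) = 3.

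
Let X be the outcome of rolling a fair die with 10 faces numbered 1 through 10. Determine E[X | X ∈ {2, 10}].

P(X ∈ {2, 10}) = 1/5.
Σ over the event: 2·1/10 + 10·1/10 = 6/5.
E[X | X ∈ {2, 10}] = (6/5) / (1/5) = 6.

6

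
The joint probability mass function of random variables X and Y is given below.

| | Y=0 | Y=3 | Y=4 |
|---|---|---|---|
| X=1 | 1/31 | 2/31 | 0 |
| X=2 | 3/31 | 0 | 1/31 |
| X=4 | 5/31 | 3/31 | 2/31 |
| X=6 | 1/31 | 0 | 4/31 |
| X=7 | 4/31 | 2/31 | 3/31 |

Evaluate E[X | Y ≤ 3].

89/21

P(Y ≤ 3) = 21/31.
Σ X·P over the event = 1·(1/31) + 1·(2/31) + 2·(3/31) + 4·(5/31) + 4·(3/31) + 6·(1/31) + 7·(4/31) + 7·(2/31) = 89/31.
E[X | Y ≤ 3] = (89/31) / (21/31) = 89/21.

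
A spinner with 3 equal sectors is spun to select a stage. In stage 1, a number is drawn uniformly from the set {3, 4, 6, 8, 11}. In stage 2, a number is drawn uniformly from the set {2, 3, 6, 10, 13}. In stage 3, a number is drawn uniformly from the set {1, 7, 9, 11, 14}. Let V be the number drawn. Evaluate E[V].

E[V | stage 1] = (3+4+6+8+11)/5 = 32/5.
E[V | stage 2] = (2+3+6+10+13)/5 = 34/5.
E[V | stage 3] = (1+7+9+11+14)/5 = 42/5.
By the law of total expectation,
E[V] = (1/3)·(32/5) + (1/3)·(34/5) + (1/3)·(42/5) = 36/5.

36/5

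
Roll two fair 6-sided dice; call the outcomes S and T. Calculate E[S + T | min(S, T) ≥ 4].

Outcomes with min(S, T) ≥ 4: (4,4), (4,5), (4,6), (5,4), (5,5), (5,6), (6,4), (6,5), (6,6), each with probability 1/36.
E[S + T | min(S, T) ≥ 4] = (8 + 9 + 10 + 9 + 10 + 11 + 10 + 11 + 12) / 9 = 10.

10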